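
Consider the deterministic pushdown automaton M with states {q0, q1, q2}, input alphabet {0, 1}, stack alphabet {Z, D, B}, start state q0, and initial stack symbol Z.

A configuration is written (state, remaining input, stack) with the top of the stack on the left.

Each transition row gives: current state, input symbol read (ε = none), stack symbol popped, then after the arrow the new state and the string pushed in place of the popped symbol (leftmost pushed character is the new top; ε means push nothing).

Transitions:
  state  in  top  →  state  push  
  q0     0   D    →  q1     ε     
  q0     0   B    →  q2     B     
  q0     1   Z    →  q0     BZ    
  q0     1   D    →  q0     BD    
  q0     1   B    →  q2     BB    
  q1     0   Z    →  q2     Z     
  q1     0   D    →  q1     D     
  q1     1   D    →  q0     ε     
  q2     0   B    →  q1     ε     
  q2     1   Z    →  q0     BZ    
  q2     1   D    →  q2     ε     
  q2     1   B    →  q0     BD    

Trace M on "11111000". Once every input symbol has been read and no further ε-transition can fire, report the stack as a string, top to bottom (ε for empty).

DBDBZ

(q0, 11111000, Z) ⊢ (q0, 1111000, BZ) ⊢ (q2, 111000, BBZ) ⊢ (q0, 11000, BDBZ) ⊢ (q2, 1000, BBDBZ) ⊢ (q0, 000, BDBDBZ) ⊢ (q2, 00, BDBDBZ) ⊢ (q1, 0, DBDBZ) ⊢ (q1, ε, DBDBZ)
All input consumed in state q1 with stack DBDBZ.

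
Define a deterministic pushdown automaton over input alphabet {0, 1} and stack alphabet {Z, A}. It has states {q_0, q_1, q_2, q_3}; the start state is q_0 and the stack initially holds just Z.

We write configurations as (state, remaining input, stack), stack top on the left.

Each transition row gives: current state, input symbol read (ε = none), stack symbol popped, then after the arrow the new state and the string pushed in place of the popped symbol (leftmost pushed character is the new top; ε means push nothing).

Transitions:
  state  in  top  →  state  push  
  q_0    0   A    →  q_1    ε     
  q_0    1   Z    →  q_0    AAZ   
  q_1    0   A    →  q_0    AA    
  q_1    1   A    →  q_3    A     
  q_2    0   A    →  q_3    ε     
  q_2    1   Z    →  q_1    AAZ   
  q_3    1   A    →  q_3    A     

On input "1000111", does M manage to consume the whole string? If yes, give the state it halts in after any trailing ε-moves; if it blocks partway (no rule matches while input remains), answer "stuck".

q_3

(q_0, 1000111, Z)
  read 1, top Z: go to q_0, push AAZ → (q_0, 000111, AAZ)
  read 0, top A: go to q_1, push ε → (q_1, 00111, AZ)
  read 0, top A: go to q_0, push AA → (q_0, 0111, AAZ)
  read 0, top A: go to q_1, push ε → (q_1, 111, AZ)
  read 1, top A: go to q_3, push A → (q_3, 11, AZ)
  read 1, top A: go to q_3, push A → (q_3, 1, AZ)
  read 1, top A: go to q_3, push A → (q_3, ε, AZ)
All input consumed; M is in state q_3.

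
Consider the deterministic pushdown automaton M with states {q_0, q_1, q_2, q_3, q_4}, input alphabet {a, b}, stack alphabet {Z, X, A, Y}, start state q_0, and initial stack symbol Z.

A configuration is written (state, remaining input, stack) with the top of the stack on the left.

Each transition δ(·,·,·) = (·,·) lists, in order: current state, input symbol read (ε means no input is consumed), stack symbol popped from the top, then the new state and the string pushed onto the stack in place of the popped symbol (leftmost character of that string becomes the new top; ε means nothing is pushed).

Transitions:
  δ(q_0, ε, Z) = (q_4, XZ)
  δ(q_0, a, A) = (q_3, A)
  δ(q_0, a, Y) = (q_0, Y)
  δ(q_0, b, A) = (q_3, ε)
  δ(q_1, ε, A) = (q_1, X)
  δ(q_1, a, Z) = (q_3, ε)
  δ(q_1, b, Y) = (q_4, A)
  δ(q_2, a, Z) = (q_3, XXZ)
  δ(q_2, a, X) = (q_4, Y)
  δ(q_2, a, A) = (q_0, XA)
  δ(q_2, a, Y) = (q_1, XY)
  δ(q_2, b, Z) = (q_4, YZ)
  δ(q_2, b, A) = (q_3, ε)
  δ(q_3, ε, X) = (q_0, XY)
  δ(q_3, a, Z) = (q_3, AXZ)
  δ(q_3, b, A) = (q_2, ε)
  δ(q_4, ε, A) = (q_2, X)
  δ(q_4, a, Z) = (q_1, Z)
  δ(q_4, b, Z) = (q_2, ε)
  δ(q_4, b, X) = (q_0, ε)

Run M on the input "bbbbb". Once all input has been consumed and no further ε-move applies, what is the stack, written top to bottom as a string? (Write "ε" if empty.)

(q_0, bbbbb, Z)
  ε-move, top Z: go to q_4, push XZ → (q_4, bbbbb, XZ)
  read b, top X: go to q_0, push ε → (q_0, bbbb, Z)
  ε-move, top Z: go to q_4, push XZ → (q_4, bbbb, XZ)
  read b, top X: go to q_0, push ε → (q_0, bbb, Z)
  ε-move, top Z: go to q_4, push XZ → (q_4, bbb, XZ)
  read b, top X: go to q_0, push ε → (q_0, bb, Z)
  ε-move, top Z: go to q_4, push XZ → (q_4, bb, XZ)
  read b, top X: go to q_0, push ε → (q_0, b, Z)
  ε-move, top Z: go to q_4, push XZ → (q_4, b, XZ)
  read b, top X: go to q_0, push ε → (q_0, ε, Z)
  ε-move, top Z: go to q_4, push XZ → (q_4, ε, XZ)
All input consumed in state q_4 with stack XZ.

XZ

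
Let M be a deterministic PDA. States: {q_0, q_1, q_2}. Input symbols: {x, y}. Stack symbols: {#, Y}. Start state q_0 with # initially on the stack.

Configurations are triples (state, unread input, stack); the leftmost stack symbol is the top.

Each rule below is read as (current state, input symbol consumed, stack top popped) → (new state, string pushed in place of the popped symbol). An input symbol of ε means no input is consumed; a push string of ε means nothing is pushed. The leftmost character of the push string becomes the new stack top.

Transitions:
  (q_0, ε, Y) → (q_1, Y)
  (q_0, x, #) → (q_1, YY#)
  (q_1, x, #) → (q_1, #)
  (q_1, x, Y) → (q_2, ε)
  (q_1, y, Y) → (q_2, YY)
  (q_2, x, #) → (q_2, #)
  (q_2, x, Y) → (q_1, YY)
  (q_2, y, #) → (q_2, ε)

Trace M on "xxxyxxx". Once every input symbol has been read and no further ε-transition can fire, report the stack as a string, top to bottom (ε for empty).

YYYY#

(q_0, xxxyxxx, #)
  read x, top #: go to q_1, push YY# → (q_1, xxyxxx, YY#)
  read x, top Y: go to q_2, push ε → (q_2, xyxxx, Y#)
  read x, top Y: go to q_1, push YY → (q_1, yxxx, YY#)
  read y, top Y: go to q_2, push YY → (q_2, xxx, YYY#)
  read x, top Y: go to q_1, push YY → (q_1, xx, YYYY#)
  read x, top Y: go to q_2, push ε → (q_2, x, YYY#)
  read x, top Y: go to q_1, push YY → (q_1, ε, YYYY#)
All input consumed in state q_1 with stack YYYY#.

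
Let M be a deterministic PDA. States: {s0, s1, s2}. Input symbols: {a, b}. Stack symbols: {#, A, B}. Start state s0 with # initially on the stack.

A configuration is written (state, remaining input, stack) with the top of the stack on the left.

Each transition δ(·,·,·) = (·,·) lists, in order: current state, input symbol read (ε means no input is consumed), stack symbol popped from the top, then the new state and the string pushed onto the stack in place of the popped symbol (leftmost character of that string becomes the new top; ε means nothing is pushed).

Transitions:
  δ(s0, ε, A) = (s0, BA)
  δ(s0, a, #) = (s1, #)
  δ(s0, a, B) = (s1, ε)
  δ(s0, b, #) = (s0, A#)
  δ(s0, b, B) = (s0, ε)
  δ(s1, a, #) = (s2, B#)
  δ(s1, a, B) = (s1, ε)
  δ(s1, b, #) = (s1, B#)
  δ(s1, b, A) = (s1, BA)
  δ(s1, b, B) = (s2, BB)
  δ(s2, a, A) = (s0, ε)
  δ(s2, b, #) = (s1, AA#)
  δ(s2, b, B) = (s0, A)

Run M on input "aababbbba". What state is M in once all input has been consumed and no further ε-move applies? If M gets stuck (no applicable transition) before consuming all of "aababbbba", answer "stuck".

(s0, aababbbba, #) ⊢ (s1, ababbbba, #) ⊢ (s2, babbbba, B#) ⊢ (s0, abbbba, A#) ⊢ (s0, abbbba, BA#) ⊢ (s1, bbbba, A#) ⊢ (s1, bbba, BA#) ⊢ (s2, bba, BBA#) ⊢ (s0, ba, ABA#) ⊢ (s0, ba, BABA#) ⊢ (s0, a, ABA#) ⊢ (s0, a, BABA#) ⊢ (s1, ε, ABA#)
All input consumed; M is in state s1.

s1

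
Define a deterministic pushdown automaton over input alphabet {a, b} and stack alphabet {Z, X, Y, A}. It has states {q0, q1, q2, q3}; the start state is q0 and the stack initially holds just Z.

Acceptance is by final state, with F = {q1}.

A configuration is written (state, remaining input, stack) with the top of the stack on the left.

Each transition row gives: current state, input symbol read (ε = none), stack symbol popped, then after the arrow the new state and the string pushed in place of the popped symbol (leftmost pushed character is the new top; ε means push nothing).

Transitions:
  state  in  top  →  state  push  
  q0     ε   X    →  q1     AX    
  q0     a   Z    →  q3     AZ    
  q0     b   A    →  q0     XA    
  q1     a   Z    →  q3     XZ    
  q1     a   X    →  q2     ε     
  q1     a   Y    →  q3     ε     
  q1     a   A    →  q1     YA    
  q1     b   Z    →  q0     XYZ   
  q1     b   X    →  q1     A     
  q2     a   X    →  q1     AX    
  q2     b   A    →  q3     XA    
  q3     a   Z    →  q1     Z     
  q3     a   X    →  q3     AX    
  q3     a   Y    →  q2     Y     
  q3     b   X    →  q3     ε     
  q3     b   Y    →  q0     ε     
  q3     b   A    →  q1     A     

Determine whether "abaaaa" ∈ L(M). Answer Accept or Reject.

Reject

(q0, abaaaa, Z)
  read a, top Z: go to q3, push AZ → (q3, baaaa, AZ)
  read b, top A: go to q1, push A → (q1, aaaa, AZ)
  read a, top A: go to q1, push YA → (q1, aaa, YAZ)
  read a, top Y: go to q3, push ε → (q3, aa, AZ)
No transition applies at (q3, aa, AZ); input not fully consumed.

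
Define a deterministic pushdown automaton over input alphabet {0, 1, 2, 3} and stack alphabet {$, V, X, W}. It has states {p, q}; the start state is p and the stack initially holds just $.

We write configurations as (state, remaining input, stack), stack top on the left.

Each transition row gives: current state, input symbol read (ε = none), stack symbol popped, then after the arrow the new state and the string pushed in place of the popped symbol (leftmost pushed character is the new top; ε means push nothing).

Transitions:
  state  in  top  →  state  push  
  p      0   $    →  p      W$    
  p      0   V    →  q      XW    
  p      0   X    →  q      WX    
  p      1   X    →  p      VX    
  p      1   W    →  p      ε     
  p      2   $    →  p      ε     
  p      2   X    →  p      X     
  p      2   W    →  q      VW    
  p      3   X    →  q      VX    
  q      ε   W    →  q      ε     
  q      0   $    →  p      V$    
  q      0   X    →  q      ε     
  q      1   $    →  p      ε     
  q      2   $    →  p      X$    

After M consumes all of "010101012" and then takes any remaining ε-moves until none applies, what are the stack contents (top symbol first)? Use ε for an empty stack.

(p, 010101012, $) ⊢ (p, 10101012, W$) ⊢ (p, 0101012, $) ⊢ (p, 101012, W$) ⊢ (p, 01012, $) ⊢ (p, 1012, W$) ⊢ (p, 012, $) ⊢ (p, 12, W$) ⊢ (p, 2, $) ⊢ (p, ε, ε)
All input consumed in state p with stack ε.

ε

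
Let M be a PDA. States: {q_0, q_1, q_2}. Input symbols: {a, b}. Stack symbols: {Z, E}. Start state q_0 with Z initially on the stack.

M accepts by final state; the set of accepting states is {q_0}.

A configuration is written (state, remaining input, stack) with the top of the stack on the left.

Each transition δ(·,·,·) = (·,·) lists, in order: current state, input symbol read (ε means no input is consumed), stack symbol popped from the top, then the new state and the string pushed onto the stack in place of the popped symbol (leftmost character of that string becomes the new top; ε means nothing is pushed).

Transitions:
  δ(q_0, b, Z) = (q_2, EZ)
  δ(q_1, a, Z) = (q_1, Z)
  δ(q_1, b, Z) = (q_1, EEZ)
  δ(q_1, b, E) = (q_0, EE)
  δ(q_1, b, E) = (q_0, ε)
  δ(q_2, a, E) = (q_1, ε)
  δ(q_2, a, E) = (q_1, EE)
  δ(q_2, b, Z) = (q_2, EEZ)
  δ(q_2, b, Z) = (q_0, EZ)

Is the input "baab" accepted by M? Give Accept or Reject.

Reject

No computation consumes all input and reaches a final state.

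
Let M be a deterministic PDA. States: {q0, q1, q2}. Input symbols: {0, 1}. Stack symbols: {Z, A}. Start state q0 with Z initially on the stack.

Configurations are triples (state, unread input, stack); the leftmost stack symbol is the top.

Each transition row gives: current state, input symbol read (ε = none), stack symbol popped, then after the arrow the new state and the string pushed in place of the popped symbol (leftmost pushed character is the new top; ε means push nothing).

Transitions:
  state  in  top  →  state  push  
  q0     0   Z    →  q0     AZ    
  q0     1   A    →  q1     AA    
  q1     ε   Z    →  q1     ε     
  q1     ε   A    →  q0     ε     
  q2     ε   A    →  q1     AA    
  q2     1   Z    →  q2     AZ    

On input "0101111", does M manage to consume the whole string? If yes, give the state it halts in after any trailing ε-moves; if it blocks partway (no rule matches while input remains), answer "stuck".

(q0, 0101111, Z)
  read 0, top Z: go to q0, push AZ → (q0, 101111, AZ)
  read 1, top A: go to q1, push AA → (q1, 01111, AAZ)
  ε-move, top A: go to q0, push ε → (q0, 01111, AZ)
No transition for (q0, 0, top A); M blocks with input 01111 remaining.

stuck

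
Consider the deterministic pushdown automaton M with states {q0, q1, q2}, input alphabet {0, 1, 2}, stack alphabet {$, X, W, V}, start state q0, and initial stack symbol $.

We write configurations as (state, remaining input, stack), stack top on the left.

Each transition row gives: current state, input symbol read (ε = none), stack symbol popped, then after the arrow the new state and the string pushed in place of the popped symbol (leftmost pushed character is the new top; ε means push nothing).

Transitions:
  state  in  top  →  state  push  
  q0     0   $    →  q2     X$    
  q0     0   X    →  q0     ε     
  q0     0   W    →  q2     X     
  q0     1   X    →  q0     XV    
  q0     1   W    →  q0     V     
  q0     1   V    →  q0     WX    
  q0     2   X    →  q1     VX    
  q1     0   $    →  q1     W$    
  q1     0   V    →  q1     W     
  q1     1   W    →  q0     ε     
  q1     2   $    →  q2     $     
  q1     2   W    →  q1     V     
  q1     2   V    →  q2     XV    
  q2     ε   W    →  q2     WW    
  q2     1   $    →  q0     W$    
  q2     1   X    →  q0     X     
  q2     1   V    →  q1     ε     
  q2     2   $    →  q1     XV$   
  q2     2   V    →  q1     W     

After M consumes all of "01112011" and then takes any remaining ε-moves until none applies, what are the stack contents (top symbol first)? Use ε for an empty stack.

(q0, 01112011, $)
  read 0, top $: go to q2, push X$ → (q2, 1112011, X$)
  read 1, top X: go to q0, push X → (q0, 112011, X$)
  read 1, top X: go to q0, push XV → (q0, 12011, XV$)
  read 1, top X: go to q0, push XV → (q0, 2011, XVV$)
  read 2, top X: go to q1, push VX → (q1, 011, VXVV$)
  read 0, top V: go to q1, push W → (q1, 11, WXVV$)
  read 1, top W: go to q0, push ε → (q0, 1, XVV$)
  read 1, top X: go to q0, push XV → (q0, ε, XVVV$)
All input consumed in state q0 with stack XVVV$.

XVVV$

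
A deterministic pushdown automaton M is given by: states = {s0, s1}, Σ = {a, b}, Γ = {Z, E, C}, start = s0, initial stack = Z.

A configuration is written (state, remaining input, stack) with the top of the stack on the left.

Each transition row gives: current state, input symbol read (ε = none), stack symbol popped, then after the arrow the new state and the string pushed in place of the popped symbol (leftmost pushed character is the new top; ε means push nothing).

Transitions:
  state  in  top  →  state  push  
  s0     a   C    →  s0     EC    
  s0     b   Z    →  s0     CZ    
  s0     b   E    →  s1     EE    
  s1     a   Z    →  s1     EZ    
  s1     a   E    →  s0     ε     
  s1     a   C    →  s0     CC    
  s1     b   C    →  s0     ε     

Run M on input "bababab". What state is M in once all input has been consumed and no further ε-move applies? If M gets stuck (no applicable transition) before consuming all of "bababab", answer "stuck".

s1

(s0, bababab, Z)
  read b, top Z: go to s0, push CZ → (s0, ababab, CZ)
  read a, top C: go to s0, push EC → (s0, babab, ECZ)
  read b, top E: go to s1, push EE → (s1, abab, EECZ)
  read a, top E: go to s0, push ε → (s0, bab, ECZ)
  read b, top E: go to s1, push EE → (s1, ab, EECZ)
  read a, top E: go to s0, push ε → (s0, b, ECZ)
  read b, top E: go to s1, push EE → (s1, ε, EECZ)
All input consumed; M is in state s1.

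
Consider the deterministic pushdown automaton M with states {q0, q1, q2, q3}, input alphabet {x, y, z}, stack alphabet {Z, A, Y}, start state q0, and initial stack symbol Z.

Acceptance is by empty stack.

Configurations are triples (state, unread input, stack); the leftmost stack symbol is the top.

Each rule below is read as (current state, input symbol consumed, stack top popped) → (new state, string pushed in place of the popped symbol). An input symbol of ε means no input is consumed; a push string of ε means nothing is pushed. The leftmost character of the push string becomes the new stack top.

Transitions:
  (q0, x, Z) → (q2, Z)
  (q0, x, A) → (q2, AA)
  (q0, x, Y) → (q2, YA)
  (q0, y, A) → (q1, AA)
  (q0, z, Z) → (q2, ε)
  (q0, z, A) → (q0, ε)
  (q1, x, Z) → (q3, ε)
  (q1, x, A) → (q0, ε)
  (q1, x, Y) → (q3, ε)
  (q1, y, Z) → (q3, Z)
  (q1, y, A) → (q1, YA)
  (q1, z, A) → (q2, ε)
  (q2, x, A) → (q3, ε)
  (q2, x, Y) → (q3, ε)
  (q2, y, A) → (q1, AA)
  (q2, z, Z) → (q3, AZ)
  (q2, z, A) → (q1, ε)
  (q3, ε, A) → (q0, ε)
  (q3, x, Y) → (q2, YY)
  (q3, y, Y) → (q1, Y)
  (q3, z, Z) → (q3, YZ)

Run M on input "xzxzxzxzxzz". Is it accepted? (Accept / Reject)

Accept

(q0, xzxzxzxzxzz, Z) ⊢ (q2, zxzxzxzxzz, Z) ⊢ (q3, xzxzxzxzz, AZ) ⊢ (q0, xzxzxzxzz, Z) ⊢ (q2, zxzxzxzz, Z) ⊢ (q3, xzxzxzz, AZ) ⊢ (q0, xzxzxzz, Z) ⊢ (q2, zxzxzz, Z) ⊢ (q3, xzxzz, AZ) ⊢ (q0, xzxzz, Z) ⊢ (q2, zxzz, Z) ⊢ (q3, xzz, AZ) ⊢ (q0, xzz, Z) ⊢ (q2, zz, Z) ⊢ (q3, z, AZ) ⊢ (q0, z, Z) ⊢ (q2, ε, ε)
All input consumed and the stack is empty.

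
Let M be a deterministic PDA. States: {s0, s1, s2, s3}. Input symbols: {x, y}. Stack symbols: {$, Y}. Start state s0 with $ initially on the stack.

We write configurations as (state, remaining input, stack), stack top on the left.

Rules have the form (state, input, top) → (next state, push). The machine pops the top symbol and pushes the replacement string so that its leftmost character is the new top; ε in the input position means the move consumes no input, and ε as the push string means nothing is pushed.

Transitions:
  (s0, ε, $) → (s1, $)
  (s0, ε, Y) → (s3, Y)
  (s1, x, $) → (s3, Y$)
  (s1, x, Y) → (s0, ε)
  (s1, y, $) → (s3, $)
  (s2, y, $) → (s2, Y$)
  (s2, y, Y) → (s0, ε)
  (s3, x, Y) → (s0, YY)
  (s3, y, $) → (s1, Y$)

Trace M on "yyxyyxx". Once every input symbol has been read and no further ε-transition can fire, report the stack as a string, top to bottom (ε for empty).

Y$

(s0, yyxyyxx, $) ⊢ (s1, yyxyyxx, $) ⊢ (s3, yxyyxx, $) ⊢ (s1, xyyxx, Y$) ⊢ (s0, yyxx, $) ⊢ (s1, yyxx, $) ⊢ (s3, yxx, $) ⊢ (s1, xx, Y$) ⊢ (s0, x, $) ⊢ (s1, x, $) ⊢ (s3, ε, Y$)
All input consumed in state s3 with stack Y$.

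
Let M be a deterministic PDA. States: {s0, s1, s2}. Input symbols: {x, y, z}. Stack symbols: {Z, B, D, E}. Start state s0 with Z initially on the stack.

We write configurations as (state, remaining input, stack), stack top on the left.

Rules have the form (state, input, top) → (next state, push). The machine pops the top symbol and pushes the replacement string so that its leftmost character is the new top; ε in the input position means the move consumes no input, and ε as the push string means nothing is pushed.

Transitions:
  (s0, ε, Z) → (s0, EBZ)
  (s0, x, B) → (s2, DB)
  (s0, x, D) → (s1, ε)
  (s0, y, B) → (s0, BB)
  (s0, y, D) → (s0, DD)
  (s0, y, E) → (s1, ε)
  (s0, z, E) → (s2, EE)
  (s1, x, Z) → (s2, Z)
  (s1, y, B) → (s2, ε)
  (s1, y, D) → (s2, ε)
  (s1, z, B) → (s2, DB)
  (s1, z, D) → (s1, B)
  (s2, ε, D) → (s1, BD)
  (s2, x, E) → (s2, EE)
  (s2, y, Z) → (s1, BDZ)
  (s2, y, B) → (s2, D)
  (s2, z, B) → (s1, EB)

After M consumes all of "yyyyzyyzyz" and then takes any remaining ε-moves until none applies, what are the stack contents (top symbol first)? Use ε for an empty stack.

BDBDBDBDZ

(s0, yyyyzyyzyz, Z)
  ε-move, top Z: go to s0, push EBZ → (s0, yyyyzyyzyz, EBZ)
  read y, top E: go to s1, push ε → (s1, yyyzyyzyz, BZ)
  read y, top B: go to s2, push ε → (s2, yyzyyzyz, Z)
  read y, top Z: go to s1, push BDZ → (s1, yzyyzyz, BDZ)
  read y, top B: go to s2, push ε → (s2, zyyzyz, DZ)
  ε-move, top D: go to s1, push BD → (s1, zyyzyz, BDZ)
  read z, top B: go to s2, push DB → (s2, yyzyz, DBDZ)
  ε-move, top D: go to s1, push BD → (s1, yyzyz, BDBDZ)
  read y, top B: go to s2, push ε → (s2, yzyz, DBDZ)
  ε-move, top D: go to s1, push BD → (s1, yzyz, BDBDZ)
  read y, top B: go to s2, push ε → (s2, zyz, DBDZ)
  ε-move, top D: go to s1, push BD → (s1, zyz, BDBDZ)
  read z, top B: go to s2, push DB → (s2, yz, DBDBDZ)
  ε-move, top D: go to s1, push BD → (s1, yz, BDBDBDZ)
  read y, top B: go to s2, push ε → (s2, z, DBDBDZ)
  ε-move, top D: go to s1, push BD → (s1, z, BDBDBDZ)
  read z, top B: go to s2, push DB → (s2, ε, DBDBDBDZ)
  ε-move, top D: go to s1, push BD → (s1, ε, BDBDBDBDZ)
All input consumed in state s1 with stack BDBDBDBDZ.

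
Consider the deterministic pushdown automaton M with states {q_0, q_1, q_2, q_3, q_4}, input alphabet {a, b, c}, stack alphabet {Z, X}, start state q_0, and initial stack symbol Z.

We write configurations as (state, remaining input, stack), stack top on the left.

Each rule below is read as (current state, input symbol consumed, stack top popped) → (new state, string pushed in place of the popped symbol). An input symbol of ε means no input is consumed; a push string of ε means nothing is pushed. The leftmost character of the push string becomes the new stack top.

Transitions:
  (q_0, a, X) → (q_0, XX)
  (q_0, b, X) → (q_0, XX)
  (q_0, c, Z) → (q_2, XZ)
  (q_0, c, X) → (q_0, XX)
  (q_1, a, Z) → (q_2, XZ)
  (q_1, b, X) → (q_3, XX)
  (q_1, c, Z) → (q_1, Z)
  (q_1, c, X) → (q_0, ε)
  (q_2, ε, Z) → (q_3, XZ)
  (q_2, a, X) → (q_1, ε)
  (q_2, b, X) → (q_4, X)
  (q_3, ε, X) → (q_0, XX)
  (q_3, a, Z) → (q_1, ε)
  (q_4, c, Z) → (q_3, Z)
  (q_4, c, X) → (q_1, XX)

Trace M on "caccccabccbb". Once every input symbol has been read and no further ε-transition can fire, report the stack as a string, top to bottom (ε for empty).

(q_0, caccccabccbb, Z)
  read c, top Z: go to q_2, push XZ → (q_2, accccabccbb, XZ)
  read a, top X: go to q_1, push ε → (q_1, ccccabccbb, Z)
  read c, top Z: go to q_1, push Z → (q_1, cccabccbb, Z)
  read c, top Z: go to q_1, push Z → (q_1, ccabccbb, Z)
  read c, top Z: go to q_1, push Z → (q_1, cabccbb, Z)
  read c, top Z: go to q_1, push Z → (q_1, abccbb, Z)
  read a, top Z: go to q_2, push XZ → (q_2, bccbb, XZ)
  read b, top X: go to q_4, push X → (q_4, ccbb, XZ)
  read c, top X: go to q_1, push XX → (q_1, cbb, XXZ)
  read c, top X: go to q_0, push ε → (q_0, bb, XZ)
  read b, top X: go to q_0, push XX → (q_0, b, XXZ)
  read b, top X: go to q_0, push XX → (q_0, ε, XXXZ)
All input consumed in state q_0 with stack XXXZ.

XXXZ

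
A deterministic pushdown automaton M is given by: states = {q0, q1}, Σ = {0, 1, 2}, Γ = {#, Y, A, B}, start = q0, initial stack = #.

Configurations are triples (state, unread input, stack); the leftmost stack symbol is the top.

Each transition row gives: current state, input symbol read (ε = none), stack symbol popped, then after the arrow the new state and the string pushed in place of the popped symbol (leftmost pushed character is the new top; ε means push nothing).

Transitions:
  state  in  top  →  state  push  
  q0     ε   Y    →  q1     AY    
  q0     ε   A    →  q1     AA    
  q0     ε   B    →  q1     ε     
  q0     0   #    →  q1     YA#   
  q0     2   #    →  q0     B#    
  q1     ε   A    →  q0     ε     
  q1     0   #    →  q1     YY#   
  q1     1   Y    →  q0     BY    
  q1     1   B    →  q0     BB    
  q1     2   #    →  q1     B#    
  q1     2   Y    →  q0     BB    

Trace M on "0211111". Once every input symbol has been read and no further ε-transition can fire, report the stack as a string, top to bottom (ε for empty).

(q0, 0211111, #) ⊢ (q1, 211111, YA#) ⊢ (q0, 11111, BBA#) ⊢ (q1, 11111, BA#) ⊢ (q0, 1111, BBA#) ⊢ (q1, 1111, BA#) ⊢ (q0, 111, BBA#) ⊢ (q1, 111, BA#) ⊢ (q0, 11, BBA#) ⊢ (q1, 11, BA#) ⊢ (q0, 1, BBA#) ⊢ (q1, 1, BA#) ⊢ (q0, ε, BBA#) ⊢ (q1, ε, BA#)
All input consumed in state q1 with stack BA#.

BA#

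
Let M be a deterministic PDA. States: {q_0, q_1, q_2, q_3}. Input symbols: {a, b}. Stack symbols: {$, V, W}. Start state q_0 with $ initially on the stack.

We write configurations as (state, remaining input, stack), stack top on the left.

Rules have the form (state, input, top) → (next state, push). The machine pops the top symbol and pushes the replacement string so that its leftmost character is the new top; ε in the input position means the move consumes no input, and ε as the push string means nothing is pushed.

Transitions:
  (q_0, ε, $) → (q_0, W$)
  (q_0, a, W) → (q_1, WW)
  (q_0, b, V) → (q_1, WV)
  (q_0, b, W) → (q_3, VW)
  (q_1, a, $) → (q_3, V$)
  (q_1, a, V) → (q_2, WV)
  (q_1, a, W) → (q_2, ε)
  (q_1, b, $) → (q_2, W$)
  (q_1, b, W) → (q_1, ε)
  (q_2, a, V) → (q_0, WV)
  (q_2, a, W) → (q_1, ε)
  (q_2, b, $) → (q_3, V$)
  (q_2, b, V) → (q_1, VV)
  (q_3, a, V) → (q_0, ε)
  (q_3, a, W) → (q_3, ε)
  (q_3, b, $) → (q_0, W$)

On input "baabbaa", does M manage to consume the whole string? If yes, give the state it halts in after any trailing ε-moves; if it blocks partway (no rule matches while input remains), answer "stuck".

(q_0, baabbaa, $) ⊢ (q_0, baabbaa, W$) ⊢ (q_3, aabbaa, VW$) ⊢ (q_0, abbaa, W$) ⊢ (q_1, bbaa, WW$) ⊢ (q_1, baa, W$) ⊢ (q_1, aa, $) ⊢ (q_3, a, V$) ⊢ (q_0, ε, $) ⊢ (q_0, ε, W$)
All input consumed; M is in state q_0.

q_0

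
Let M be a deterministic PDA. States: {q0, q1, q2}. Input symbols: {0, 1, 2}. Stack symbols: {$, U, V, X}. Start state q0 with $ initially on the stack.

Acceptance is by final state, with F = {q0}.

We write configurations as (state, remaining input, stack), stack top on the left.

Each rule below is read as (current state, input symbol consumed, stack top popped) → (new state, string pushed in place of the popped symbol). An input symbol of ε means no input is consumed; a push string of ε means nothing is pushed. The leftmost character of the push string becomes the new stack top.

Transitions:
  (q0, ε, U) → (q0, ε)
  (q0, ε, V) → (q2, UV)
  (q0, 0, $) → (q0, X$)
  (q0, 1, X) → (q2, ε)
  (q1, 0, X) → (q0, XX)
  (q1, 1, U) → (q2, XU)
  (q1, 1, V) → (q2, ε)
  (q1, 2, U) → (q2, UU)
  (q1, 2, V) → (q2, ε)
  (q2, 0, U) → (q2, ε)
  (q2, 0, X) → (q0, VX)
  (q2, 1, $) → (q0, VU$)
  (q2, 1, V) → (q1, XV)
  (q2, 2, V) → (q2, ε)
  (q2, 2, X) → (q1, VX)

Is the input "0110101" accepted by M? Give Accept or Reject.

(q0, 0110101, $)
  read 0, top $: go to q0, push X$ → (q0, 110101, X$)
  read 1, top X: go to q2, push ε → (q2, 10101, $)
  read 1, top $: go to q0, push VU$ → (q0, 0101, VU$)
  ε-move, top V: go to q2, push UV → (q2, 0101, UVU$)
  read 0, top U: go to q2, push ε → (q2, 101, VU$)
  read 1, top V: go to q1, push XV → (q1, 01, XVU$)
  read 0, top X: go to q0, push XX → (q0, 1, XXVU$)
  read 1, top X: go to q2, push ε → (q2, ε, XVU$)
All input consumed; state q2 ∉ F and no further ε-move applies.

Reject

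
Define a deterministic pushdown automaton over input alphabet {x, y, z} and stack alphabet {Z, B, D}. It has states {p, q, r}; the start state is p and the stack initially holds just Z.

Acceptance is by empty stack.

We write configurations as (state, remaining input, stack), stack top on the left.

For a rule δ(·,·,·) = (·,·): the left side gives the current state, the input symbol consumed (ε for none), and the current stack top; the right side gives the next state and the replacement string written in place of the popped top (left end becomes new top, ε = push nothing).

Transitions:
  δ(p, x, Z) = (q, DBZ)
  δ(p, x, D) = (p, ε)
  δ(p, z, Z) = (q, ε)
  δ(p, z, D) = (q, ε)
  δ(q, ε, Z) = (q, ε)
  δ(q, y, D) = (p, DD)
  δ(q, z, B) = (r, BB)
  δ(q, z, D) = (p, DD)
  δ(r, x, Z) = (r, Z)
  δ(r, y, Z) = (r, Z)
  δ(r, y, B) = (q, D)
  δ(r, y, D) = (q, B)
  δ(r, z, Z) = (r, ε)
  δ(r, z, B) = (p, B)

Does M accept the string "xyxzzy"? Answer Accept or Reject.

(p, xyxzzy, Z)
  read x, top Z: go to q, push DBZ → (q, yxzzy, DBZ)
  read y, top D: go to p, push DD → (p, xzzy, DDBZ)
  read x, top D: go to p, push ε → (p, zzy, DBZ)
  read z, top D: go to q, push ε → (q, zy, BZ)
  read z, top B: go to r, push BB → (r, y, BBZ)
  read y, top B: go to q, push D → (q, ε, DBZ)
All input consumed; stack is DBZ, not empty, and no further ε-move applies.

Reject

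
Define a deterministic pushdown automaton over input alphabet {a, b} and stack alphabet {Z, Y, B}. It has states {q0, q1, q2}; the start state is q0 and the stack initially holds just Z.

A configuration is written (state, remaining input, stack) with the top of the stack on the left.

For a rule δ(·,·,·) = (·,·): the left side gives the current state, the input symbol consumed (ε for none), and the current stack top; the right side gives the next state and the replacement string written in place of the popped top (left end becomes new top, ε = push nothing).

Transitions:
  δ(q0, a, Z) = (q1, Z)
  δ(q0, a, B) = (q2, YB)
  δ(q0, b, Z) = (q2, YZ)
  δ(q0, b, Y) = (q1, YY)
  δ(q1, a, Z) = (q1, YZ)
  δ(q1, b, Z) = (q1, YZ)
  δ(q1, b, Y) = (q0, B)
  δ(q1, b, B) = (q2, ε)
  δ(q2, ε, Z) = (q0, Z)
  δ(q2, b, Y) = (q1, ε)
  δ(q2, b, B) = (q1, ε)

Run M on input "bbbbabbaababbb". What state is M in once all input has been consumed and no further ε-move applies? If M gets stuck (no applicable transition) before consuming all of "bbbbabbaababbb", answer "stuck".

q2

(q0, bbbbabbaababbb, Z)
  read b, top Z: go to q2, push YZ → (q2, bbbabbaababbb, YZ)
  read b, top Y: go to q1, push ε → (q1, bbabbaababbb, Z)
  read b, top Z: go to q1, push YZ → (q1, babbaababbb, YZ)
  read b, top Y: go to q0, push B → (q0, abbaababbb, BZ)
  read a, top B: go to q2, push YB → (q2, bbaababbb, YBZ)
  read b, top Y: go to q1, push ε → (q1, baababbb, BZ)
  read b, top B: go to q2, push ε → (q2, aababbb, Z)
  ε-move, top Z: go to q0, push Z → (q0, aababbb, Z)
  read a, top Z: go to q1, push Z → (q1, ababbb, Z)
  read a, top Z: go to q1, push YZ → (q1, babbb, YZ)
  read b, top Y: go to q0, push B → (q0, abbb, BZ)
  read a, top B: go to q2, push YB → (q2, bbb, YBZ)
  read b, top Y: go to q1, push ε → (q1, bb, BZ)
  read b, top B: go to q2, push ε → (q2, b, Z)
  ε-move, top Z: go to q0, push Z → (q0, b, Z)
  read b, top Z: go to q2, push YZ → (q2, ε, YZ)
All input consumed; M is in state q2.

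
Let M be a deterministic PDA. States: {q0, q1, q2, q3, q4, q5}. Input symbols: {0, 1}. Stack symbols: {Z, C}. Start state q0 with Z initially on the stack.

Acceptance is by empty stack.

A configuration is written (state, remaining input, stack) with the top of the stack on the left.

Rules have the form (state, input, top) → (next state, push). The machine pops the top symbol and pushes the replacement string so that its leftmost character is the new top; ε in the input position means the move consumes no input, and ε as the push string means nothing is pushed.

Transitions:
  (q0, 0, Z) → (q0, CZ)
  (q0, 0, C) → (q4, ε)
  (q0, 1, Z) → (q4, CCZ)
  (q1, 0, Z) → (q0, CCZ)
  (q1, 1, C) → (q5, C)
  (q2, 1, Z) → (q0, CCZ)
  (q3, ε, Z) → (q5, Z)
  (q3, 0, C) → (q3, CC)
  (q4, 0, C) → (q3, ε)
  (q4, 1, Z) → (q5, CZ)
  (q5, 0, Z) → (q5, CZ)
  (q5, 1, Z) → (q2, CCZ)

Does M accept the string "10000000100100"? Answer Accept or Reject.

Reject

(q0, 10000000100100, Z) ⊢ (q4, 0000000100100, CCZ) ⊢ (q3, 000000100100, CZ) ⊢ (q3, 00000100100, CCZ) ⊢ (q3, 0000100100, CCCZ) ⊢ (q3, 000100100, CCCCZ) ⊢ (q3, 00100100, CCCCCZ) ⊢ (q3, 0100100, CCCCCCZ) ⊢ (q3, 100100, CCCCCCCZ)
No transition applies at (q3, 100100, CCCCCCCZ); input not fully consumed.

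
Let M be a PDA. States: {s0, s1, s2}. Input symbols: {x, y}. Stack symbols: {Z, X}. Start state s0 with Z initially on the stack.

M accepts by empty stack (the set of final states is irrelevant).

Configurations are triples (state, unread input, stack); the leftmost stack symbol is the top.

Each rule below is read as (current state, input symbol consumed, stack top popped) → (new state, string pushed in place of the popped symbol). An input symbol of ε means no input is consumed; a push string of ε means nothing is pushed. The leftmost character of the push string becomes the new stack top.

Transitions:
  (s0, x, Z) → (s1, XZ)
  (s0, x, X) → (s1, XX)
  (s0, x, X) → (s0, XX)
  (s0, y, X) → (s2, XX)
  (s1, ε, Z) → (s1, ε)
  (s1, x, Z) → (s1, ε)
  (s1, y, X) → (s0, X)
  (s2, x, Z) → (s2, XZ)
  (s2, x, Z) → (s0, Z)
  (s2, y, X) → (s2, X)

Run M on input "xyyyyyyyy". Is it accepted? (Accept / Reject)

No computation consumes all input and empties the stack.

Reject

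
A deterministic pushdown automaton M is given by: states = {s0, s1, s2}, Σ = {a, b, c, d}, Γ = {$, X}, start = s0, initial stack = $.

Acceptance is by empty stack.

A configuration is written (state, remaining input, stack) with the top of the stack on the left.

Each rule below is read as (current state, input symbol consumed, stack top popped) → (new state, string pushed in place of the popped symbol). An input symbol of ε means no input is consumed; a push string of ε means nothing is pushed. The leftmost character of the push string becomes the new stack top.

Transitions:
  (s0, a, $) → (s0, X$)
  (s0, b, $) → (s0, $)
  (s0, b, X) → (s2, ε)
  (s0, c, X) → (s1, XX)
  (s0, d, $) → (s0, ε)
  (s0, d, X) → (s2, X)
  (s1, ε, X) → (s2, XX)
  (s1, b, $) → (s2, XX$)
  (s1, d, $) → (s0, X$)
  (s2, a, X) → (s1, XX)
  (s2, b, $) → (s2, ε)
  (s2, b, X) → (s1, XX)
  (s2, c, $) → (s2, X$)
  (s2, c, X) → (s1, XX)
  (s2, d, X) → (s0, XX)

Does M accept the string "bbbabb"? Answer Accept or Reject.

(s0, bbbabb, $) ⊢ (s0, bbabb, $) ⊢ (s0, babb, $) ⊢ (s0, abb, $) ⊢ (s0, bb, X$) ⊢ (s2, b, $) ⊢ (s2, ε, ε)
All input consumed and the stack is empty.

Accept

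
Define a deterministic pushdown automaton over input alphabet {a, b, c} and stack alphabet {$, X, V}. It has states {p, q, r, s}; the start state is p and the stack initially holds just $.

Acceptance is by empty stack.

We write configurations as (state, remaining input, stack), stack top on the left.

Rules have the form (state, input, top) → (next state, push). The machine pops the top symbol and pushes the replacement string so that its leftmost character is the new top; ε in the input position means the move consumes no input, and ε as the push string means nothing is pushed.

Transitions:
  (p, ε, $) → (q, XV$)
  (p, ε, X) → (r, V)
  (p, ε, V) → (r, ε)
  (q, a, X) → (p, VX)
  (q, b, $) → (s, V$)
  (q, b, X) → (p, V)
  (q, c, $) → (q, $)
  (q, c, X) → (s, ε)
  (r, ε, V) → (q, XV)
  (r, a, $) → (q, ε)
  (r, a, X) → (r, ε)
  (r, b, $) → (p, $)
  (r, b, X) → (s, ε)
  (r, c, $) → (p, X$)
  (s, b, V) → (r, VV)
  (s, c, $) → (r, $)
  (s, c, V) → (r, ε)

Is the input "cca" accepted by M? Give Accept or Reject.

Accept

(p, cca, $) ⊢ (q, cca, XV$) ⊢ (s, ca, V$) ⊢ (r, a, $) ⊢ (q, ε, ε)
All input consumed and the stack is empty.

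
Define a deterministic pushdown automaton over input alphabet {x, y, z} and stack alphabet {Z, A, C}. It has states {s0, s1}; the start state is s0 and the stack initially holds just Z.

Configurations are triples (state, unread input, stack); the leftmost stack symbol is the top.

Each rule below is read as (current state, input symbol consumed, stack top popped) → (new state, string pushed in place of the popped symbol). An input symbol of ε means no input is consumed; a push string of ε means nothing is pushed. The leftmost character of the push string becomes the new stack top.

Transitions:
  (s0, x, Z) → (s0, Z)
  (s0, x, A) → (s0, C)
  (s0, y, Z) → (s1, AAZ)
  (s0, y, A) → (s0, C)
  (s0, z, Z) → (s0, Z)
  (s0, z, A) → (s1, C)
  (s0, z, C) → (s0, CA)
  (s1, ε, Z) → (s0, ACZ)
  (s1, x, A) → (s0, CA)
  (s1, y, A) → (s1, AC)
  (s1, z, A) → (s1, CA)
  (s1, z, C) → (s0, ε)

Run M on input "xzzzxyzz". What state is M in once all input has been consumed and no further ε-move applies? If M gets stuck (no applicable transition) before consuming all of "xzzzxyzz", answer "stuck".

(s0, xzzzxyzz, Z)
  read x, top Z: go to s0, push Z → (s0, zzzxyzz, Z)
  read z, top Z: go to s0, push Z → (s0, zzxyzz, Z)
  read z, top Z: go to s0, push Z → (s0, zxyzz, Z)
  read z, top Z: go to s0, push Z → (s0, xyzz, Z)
  read x, top Z: go to s0, push Z → (s0, yzz, Z)
  read y, top Z: go to s1, push AAZ → (s1, zz, AAZ)
  read z, top A: go to s1, push CA → (s1, z, CAAZ)
  read z, top C: go to s0, push ε → (s0, ε, AAZ)
All input consumed; M is in state s0.

s0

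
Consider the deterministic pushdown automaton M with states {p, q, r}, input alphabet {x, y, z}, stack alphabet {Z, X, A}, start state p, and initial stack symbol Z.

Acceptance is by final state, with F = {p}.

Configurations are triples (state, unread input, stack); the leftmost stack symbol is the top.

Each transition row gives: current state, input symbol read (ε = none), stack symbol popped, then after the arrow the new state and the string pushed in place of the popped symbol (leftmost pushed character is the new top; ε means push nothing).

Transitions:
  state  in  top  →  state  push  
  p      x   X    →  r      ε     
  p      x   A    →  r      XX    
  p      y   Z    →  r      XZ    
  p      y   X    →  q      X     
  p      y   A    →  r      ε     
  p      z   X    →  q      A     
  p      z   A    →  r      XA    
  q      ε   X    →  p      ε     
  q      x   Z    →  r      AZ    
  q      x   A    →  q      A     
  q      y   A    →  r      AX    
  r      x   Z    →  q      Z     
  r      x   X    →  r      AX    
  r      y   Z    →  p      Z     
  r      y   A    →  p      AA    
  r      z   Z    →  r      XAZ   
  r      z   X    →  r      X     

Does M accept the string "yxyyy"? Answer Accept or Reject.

(p, yxyyy, Z)
  read y, top Z: go to r, push XZ → (r, xyyy, XZ)
  read x, top X: go to r, push AX → (r, yyy, AXZ)
  read y, top A: go to p, push AA → (p, yy, AAXZ)
  read y, top A: go to r, push ε → (r, y, AXZ)
  read y, top A: go to p, push AA → (p, ε, AAXZ)
All input consumed; state p ∈ F.

Accept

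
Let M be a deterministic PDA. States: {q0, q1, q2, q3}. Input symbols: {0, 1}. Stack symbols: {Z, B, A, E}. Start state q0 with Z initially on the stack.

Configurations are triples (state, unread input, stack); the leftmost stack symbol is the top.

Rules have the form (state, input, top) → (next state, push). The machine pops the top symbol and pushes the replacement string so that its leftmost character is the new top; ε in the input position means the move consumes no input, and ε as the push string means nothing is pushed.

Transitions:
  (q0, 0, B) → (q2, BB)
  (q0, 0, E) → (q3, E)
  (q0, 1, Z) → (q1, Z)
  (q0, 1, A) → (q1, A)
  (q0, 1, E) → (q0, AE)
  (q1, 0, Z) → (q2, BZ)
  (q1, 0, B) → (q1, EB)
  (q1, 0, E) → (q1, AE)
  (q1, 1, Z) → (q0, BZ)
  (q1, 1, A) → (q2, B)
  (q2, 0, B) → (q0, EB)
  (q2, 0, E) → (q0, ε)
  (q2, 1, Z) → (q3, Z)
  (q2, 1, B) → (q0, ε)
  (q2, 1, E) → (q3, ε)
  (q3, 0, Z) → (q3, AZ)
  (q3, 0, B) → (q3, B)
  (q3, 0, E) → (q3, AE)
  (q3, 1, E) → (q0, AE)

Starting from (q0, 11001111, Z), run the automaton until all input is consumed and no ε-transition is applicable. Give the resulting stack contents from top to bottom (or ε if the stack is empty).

EBBZ

(q0, 11001111, Z) ⊢ (q1, 1001111, Z) ⊢ (q0, 001111, BZ) ⊢ (q2, 01111, BBZ) ⊢ (q0, 1111, EBBZ) ⊢ (q0, 111, AEBBZ) ⊢ (q1, 11, AEBBZ) ⊢ (q2, 1, BEBBZ) ⊢ (q0, ε, EBBZ)
All input consumed in state q0 with stack EBBZ.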